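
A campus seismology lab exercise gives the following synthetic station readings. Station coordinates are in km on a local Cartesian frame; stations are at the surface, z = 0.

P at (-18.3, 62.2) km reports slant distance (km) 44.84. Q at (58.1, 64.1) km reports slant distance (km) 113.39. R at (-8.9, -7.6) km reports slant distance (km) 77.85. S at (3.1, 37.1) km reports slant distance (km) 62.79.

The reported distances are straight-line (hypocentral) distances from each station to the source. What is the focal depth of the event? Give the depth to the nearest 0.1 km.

depth ≈ 28.9 km

Each station gives a sphere (x−x_i)² + (y−y_i)² + z² = d_i² (stations at z=0).
Subtracting the P sphere from Q and R: z² cancels, leaving linear equations in x and y:
152.8 x + 3.8 y = -7565.98
18.8 x − 139.6 y = -8116.76
Solving: x ≈ -50.791, y ≈ 51.303 km (keep extra digits for the depth step; rounded: -50.8, 51.3).
Then from the P sphere: z² = 44.84² − (x + 18.3)² − (y − 62.2)² with x = -50.791, y = 51.303, so z ≈ 28.917 ≈ 28.9 km.
Check against S (with the unrounded solution): distance 62.79 ≈ 62.79 km. ✓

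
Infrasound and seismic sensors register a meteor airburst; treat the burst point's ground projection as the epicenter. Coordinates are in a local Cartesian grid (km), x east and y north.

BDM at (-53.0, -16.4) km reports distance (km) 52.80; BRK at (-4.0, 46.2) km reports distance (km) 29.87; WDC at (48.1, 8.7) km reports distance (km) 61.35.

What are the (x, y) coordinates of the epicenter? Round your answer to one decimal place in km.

-12.6 km east, 17.6 km north

Circle about each station: (x + 53.0)² + (y + 16.4)² = 52.80²; (x + 4.0)² + (y − 46.2)² = 29.87²; (x − 48.1)² + (y − 8.7)² = 61.35².
Subtracting pairs of circle equations eliminates x²+y² and gives linear equations (the radical axes):
98.0 x + 125.2 y = 968.10
202.2 x + 50.2 y = -1664.64
Solving the 2×2 system: x ≈ -12.6, y ≈ 17.6 km.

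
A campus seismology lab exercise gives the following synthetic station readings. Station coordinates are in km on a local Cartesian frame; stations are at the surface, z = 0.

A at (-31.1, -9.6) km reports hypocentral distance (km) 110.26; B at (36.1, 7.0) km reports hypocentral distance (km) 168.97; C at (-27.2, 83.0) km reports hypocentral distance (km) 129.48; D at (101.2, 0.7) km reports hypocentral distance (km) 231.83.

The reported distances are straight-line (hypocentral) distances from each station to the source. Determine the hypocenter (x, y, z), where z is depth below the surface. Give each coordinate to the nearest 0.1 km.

(-123.7, 15.8, 54.2)

Each station gives a sphere (x−x_i)² + (y−y_i)² + z² = d_i² (stations at z=0).
Subtracting the A sphere from B and C: z² cancels, leaving linear equations in x and y:
134.4 x + 33.2 y = -16100.75
7.8 x + 185.2 y = 1961.67
Solving: x ≈ -123.701, y ≈ 15.802 km (keep extra digits for the depth step; rounded: -123.7, 15.8).
Then from the A sphere: z² = 110.26² − (x + 31.1)² − (y + 9.6)² with x = -123.701, y = 15.802, so z ≈ 54.195 ≈ 54.2 km.
Check against D (with the unrounded solution): distance 231.83 ≈ 231.83 km. ✓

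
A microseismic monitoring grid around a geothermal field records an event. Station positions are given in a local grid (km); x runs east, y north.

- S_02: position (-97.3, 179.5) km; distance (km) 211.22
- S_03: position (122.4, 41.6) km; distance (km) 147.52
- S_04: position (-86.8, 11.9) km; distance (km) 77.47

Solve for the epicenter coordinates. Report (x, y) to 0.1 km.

x ≈ -14.0 km, y ≈ -14.6 km

Circle about each station: (x + 97.3)² + (y − 179.5)² = 211.22²; (x − 122.4)² + (y − 41.6)² = 147.52²; (x + 86.8)² + (y − 11.9)² = 77.47².
Subtracting pairs of circle equations eliminates x²+y² and gives linear equations (the radical axes):
439.4 x − 275.8 y = -2123.48
21.0 x − 335.2 y = 4600.60
Solving the 2×2 system: x ≈ -14.0, y ≈ -14.6 km.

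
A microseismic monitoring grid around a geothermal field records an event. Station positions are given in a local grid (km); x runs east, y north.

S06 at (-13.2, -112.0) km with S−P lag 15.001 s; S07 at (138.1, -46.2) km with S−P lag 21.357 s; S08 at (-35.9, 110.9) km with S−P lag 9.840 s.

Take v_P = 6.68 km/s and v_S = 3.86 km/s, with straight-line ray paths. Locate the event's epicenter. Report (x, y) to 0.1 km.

Distance from S−P lag: d = Δt · v_P v_S / (v_P − v_S) = Δt · (6.68·3.86)/(6.68−3.86) ≈ 9.1435·Δt.
So d_S06 = 137.16, d_S07 = 195.28, d_S08 = 89.97 km.
Circle about each station: (x + 13.2)² + (y + 112.0)² = 137.16²; (x − 138.1)² + (y + 46.2)² = 195.28²; (x + 35.9)² + (y − 110.9)² = 89.97².
Subtracting the S06 equation from the S07 and S08 equations removes the quadratic terms:
302.6 x + 131.6 y = -10833.60
-45.4 x + 445.8 y = 11587.64
Solving the 2×2 system: x ≈ -45.1, y ≈ 21.4 km.

(-45.1, 21.4)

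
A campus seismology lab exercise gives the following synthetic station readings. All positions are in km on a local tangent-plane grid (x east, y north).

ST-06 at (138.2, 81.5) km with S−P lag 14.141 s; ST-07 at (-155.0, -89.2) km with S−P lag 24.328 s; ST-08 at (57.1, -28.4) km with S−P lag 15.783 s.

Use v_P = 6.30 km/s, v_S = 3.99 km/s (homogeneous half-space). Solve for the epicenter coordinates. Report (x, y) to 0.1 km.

Distance from S−P lag: d = Δt · v_P v_S / (v_P − v_S) = Δt · (6.30·3.99)/(6.30−3.99) ≈ 10.8818·Δt.
So d_ST-06 = 153.88, d_ST-07 = 264.73, d_ST-08 = 171.75 km.
Circle about each station: (x − 138.2)² + (y − 81.5)² = 153.88²; (x + 155.0)² + (y + 89.2)² = 264.73²; (x − 57.1)² + (y + 28.4)² = 171.75².
Subtracting the ST-06 equation from the ST-07 and ST-08 equations removes the quadratic terms:
-586.4 x − 341.4 y = -40162.77
-162.2 x − 219.8 y = -27493.53
Solving the 2×2 system: x ≈ -7.6, y ≈ 130.7 km.
Check against ST-06 (with the unrounded x, y): √((x − 138.2)²+(y − 81.5)²) = 153.87 ≈ 153.88 km. ✓

-7.6 km east, 130.7 km north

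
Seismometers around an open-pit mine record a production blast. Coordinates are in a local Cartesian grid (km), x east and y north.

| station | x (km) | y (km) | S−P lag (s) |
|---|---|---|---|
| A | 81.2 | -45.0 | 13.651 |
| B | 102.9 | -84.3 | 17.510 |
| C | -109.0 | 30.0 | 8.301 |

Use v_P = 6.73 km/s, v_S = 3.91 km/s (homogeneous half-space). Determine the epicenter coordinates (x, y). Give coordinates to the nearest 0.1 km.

(-39.4, -4.0)

Distance from S−P lag: d = Δt · v_P v_S / (v_P − v_S) = Δt · (6.73·3.91)/(6.73−3.91) ≈ 9.3313·Δt.
So d_A = 127.38, d_B = 163.39, d_C = 77.46 km.
Circle about each station: (x − 81.2)² + (y + 45.0)² = 127.38²; (x − 102.9)² + (y + 84.3)² = 163.39²; (x + 109.0)² + (y − 30.0)² = 77.46².
Subtracting the A equation from the B and C equations removes the quadratic terms:
43.4 x − 78.6 y = -1394.17
-380.4 x + 150.0 y = 14388.17
Solving the 2×2 system: x ≈ -39.4, y ≈ -4.0 km.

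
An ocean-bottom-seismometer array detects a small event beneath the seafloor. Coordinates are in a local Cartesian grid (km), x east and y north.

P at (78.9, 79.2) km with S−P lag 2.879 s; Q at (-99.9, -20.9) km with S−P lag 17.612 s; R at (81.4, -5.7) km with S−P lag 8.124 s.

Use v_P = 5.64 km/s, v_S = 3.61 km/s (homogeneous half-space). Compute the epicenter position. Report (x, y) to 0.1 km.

Distance from S−P lag: d = Δt · v_P v_S / (v_P − v_S) = Δt · (5.64·3.61)/(5.64−3.61) ≈ 10.0298·Δt.
So d_P = 28.88, d_Q = 176.64, d_R = 81.48 km.
Circle about each station: (x − 78.9)² + (y − 79.2)² = 28.88²; (x + 99.9)² + (y + 20.9)² = 176.64²; (x − 81.4)² + (y + 5.7)² = 81.48².
Subtracting the P equation from the Q and R equations removes the quadratic terms:
-357.6 x − 200.2 y = -32448.67
5.0 x − 169.8 y = -11644.34
Solving the 2×2 system: x ≈ 51.5, y ≈ 70.1 km.

51.5 km east, 70.1 km north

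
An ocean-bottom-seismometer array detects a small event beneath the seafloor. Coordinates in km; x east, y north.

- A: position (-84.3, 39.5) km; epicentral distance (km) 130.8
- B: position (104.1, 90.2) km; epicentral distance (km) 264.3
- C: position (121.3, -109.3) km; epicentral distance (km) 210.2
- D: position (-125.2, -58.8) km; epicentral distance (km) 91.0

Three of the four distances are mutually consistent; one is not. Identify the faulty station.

D

Solve using three stations at a time. Using A, B, C (subtract circle equations pairwise → linear system) gives (x, y) ≈ (-88.1, -91.2).
Distances from that point to each station vs reported:
  A: calculated 130.8 vs reported 130.8 → residual 0.0 km
  B: calculated 264.3 vs reported 264.3 → residual 0.0 km
  C: calculated 210.2 vs reported 210.2 → residual 0.0 km
  D: calculated 49.3 vs reported 91.0 → residual 41.7 km
A, B, C are mutually consistent (residuals ≈ 0); D is off by 41.7 km.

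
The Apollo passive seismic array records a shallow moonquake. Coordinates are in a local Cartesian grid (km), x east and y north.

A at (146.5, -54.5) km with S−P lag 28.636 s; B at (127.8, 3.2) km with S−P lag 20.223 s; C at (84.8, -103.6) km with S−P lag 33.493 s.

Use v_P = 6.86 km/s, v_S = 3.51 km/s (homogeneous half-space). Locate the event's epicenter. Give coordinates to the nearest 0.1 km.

Distance from S−P lag: d = Δt · v_P v_S / (v_P − v_S) = Δt · (6.86·3.51)/(6.86−3.51) ≈ 7.1876·Δt.
So d_A = 205.83, d_B = 145.36, d_C = 240.74 km.
Circle about each station: (x − 146.5)² + (y + 54.5)² = 205.83²; (x − 127.8)² + (y − 3.2)² = 145.36²; (x − 84.8)² + (y + 103.6)² = 240.74².
Subtracting the A equation from the B and C equations removes the quadratic terms:
-37.4 x + 115.4 y = 13147.04
-123.4 x − 98.2 y = -22098.26
Solving the 2×2 system: x ≈ 70.3, y ≈ 136.7 km.
Check against A (with the unrounded x, y): √((x − 146.5)²+(y + 54.5)²) = 205.83 ≈ 205.83 km. ✓

x ≈ 70.3 km, y ≈ 136.7 km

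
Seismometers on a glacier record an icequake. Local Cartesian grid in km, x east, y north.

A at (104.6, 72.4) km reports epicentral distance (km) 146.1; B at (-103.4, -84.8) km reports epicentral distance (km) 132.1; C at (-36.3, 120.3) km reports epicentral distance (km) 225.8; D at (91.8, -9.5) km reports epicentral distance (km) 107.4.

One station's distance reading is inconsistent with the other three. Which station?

Solve using three stations at a time. Using B, C, D (subtract circle equations pairwise → linear system) gives (x, y) ≈ (28.2, -96.1).
Distances from that point to each station vs reported:
  A: calculated 185.0 vs reported 146.1 → residual 38.9 km
  B: calculated 132.1 vs reported 132.1 → residual 0.0 km
  C: calculated 225.8 vs reported 225.8 → residual 0.0 km
  D: calculated 107.4 vs reported 107.4 → residual 0.0 km
B, C, D are mutually consistent (residuals ≈ 0); A is off by 38.9 km.

A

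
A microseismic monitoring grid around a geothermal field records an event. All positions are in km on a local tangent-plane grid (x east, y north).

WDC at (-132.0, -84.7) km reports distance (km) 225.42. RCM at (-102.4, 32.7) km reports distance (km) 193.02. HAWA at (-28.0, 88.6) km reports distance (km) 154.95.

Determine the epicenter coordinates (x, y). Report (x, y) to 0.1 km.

83.6 km east, -18.9 km north

Circle about each station: (x + 132.0)² + (y + 84.7)² = 225.42²; (x + 102.4)² + (y − 32.7)² = 193.02²; (x + 28.0)² + (y − 88.6)² = 154.95².
Subtracting the WDC equation from the RCM and HAWA equations removes the quadratic terms:
59.2 x + 234.8 y = 514.42
208.0 x + 346.6 y = 10840.54
Solving the 2×2 system: x ≈ 83.6, y ≈ -18.9 km.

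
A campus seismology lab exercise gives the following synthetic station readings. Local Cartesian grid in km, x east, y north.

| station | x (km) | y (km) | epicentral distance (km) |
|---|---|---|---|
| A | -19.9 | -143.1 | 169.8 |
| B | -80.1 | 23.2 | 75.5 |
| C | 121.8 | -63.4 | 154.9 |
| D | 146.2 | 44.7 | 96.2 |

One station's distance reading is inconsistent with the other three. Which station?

D

Solve using three stations at a time. Using A, B, C (subtract circle equations pairwise → linear system) gives (x, y) ≈ (-4.7, 26.0).
Distances from that point to each station vs reported:
  A: calculated 169.8 vs reported 169.8 → residual 0.0 km
  B: calculated 75.5 vs reported 75.5 → residual 0.0 km
  C: calculated 154.9 vs reported 154.9 → residual 0.0 km
  D: calculated 152.0 vs reported 96.2 → residual 55.8 km
A, B, C are mutually consistent (residuals ≈ 0); D is off by 55.8 km.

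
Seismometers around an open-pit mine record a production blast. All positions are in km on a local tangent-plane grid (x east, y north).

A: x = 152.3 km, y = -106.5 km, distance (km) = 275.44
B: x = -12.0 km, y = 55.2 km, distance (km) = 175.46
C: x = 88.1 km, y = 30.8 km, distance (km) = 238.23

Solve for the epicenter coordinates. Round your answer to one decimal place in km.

(-122.0, -81.5)

Circle about each station: (x − 152.3)² + (y + 106.5)² = 275.44²; (x + 12.0)² + (y − 55.2)² = 175.46²; (x − 88.1)² + (y − 30.8)² = 238.23².
Subtracting the A equation from the B and C equations removes the quadratic terms:
-328.6 x + 323.4 y = 13734.48
-128.4 x + 274.6 y = -6713.63
Solving the 2×2 system: x ≈ -122.0, y ≈ -81.5 km.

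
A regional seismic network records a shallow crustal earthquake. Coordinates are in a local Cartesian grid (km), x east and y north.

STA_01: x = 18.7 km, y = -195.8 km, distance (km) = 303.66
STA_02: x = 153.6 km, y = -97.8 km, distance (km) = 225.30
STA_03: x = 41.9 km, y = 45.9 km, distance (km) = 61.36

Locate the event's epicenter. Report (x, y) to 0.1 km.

Circle about each station: (x − 18.7)² + (y + 195.8)² = 303.66²; (x − 153.6)² + (y + 97.8)² = 225.30²; (x − 41.9)² + (y − 45.9)² = 61.36².
Subtracting the STA_01 equation from the STA_02 and STA_03 equations removes the quadratic terms:
269.8 x + 196.0 y = 35919.78
46.4 x + 483.4 y = 53619.44
Solving the 2×2 system: x ≈ 56.5, y ≈ 105.5 km.

56.5 km east, 105.5 km north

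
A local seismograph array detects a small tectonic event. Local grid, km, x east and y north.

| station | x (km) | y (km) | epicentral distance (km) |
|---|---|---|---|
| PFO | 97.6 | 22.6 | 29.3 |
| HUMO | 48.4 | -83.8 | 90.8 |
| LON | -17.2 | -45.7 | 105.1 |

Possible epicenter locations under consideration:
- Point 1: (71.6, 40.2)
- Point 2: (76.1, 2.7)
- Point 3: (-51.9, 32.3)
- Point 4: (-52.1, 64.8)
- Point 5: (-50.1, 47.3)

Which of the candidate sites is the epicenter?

Point 2

For each candidate, compare |candidate − station| to the reported distance:
Point 1: residuals PFO 2.1, HUMO 35.4, LON 18.4 → max 35.4 km
Point 2: residuals PFO 0.0, HUMO 0.0, LON 0.0 → max 0.0 km
Point 3: residuals PFO 120.5, HUMO 62.6, LON 19.7 → max 120.5 km
Point 4: residuals PFO 126.2, HUMO 88.6, LON 10.8 → max 126.2 km
Point 5: residuals PFO 120.5, HUMO 73.2, LON 6.5 → max 120.5 km
Only Point 2 has all residuals ≈ 0.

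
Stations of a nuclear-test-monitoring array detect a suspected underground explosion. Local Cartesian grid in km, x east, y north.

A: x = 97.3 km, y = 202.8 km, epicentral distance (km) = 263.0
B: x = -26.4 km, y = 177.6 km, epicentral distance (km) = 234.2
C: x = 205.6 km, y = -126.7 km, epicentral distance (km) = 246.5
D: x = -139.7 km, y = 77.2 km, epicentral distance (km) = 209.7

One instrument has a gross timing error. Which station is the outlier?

C

Solve using three stations at a time. Using A, B, D (subtract circle equations pairwise → linear system) gives (x, y) ≈ (26.6, -50.5).
Distances from that point to each station vs reported:
  A: calculated 263.0 vs reported 263.0 → residual 0.0 km
  B: calculated 234.2 vs reported 234.2 → residual 0.0 km
  C: calculated 194.5 vs reported 246.5 → residual 52.0 km
  D: calculated 209.7 vs reported 209.7 → residual 0.0 km
A, B, D are mutually consistent (residuals ≈ 0); C is off by 52.0 km.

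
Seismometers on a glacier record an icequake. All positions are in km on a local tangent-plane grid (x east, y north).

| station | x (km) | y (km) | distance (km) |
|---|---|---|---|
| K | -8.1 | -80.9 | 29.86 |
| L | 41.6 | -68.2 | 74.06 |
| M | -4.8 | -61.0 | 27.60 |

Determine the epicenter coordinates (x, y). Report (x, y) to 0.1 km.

(-32.3, -63.4)

Circle about each station: (x + 8.1)² + (y + 80.9)² = 29.86²; (x − 41.6)² + (y + 68.2)² = 74.06²; (x + 4.8)² + (y + 61.0)² = 27.60².
Subtracting the K equation from the L and M equations removes the quadratic terms:
99.4 x + 25.4 y = -4821.88
6.6 x + 39.8 y = -2736.52
Solving the 2×2 system: x ≈ -32.3, y ≈ -63.4 km.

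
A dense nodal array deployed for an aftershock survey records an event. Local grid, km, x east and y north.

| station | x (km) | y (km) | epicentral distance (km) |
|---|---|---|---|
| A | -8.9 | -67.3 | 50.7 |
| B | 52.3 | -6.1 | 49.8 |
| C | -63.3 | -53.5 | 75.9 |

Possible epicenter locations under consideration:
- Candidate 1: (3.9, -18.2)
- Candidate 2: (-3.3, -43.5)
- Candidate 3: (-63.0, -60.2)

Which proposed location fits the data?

For each candidate, compare |candidate − station| to the reported distance:
Candidate 1: residuals A 0.0, B 0.1, C 0.0 → max 0.1 km
Candidate 2: residuals A 26.3, B 17.2, C 15.1 → max 26.3 km
Candidate 3: residuals A 3.9, B 77.6, C 69.2 → max 77.6 km
Only Candidate 1 has all residuals ≈ 0.

Candidate 1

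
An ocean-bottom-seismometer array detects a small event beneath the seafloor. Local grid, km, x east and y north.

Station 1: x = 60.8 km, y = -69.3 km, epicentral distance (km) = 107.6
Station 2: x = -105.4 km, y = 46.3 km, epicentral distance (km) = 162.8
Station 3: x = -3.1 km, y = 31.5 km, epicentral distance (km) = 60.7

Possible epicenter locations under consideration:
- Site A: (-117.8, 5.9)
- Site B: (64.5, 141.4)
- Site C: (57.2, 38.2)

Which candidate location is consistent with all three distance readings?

Site C

For each candidate, compare |candidate − station| to the reported distance:
Site A: residuals Station 1 86.2, Station 2 120.5, Station 3 56.8 → max 120.5 km
Site B: residuals Station 1 103.1, Station 2 31.9, Station 3 68.3 → max 103.1 km
Site C: residuals Station 1 0.0, Station 2 0.0, Station 3 0.0 → max 0.0 km
Only Site C has all residuals ≈ 0.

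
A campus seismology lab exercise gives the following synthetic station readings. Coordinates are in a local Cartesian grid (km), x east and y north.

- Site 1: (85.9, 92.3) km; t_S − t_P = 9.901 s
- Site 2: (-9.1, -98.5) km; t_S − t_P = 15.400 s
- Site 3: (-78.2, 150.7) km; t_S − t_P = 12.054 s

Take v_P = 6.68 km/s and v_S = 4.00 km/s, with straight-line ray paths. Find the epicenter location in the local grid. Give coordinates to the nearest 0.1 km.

Distance from S−P lag: d = Δt · v_P v_S / (v_P − v_S) = Δt · (6.68·4.00)/(6.68−4.00) ≈ 9.9701·Δt.
So d_Site 1 = 98.71, d_Site 2 = 153.54, d_Site 3 = 120.18 km.
Circle about each station: (x − 85.9)² + (y − 92.3)² = 98.71²; (x + 9.1)² + (y + 98.5)² = 153.54²; (x + 78.2)² + (y − 150.7)² = 120.18².
Subtracting the Site 1 equation from the Site 2 and Site 3 equations removes the quadratic terms:
-190.0 x − 381.6 y = -19943.91
-328.2 x + 116.8 y = 8228.06
Solving the 2×2 system: x ≈ -5.5, y ≈ 55.0 km.

x ≈ -5.5 km, y ≈ 55.0 km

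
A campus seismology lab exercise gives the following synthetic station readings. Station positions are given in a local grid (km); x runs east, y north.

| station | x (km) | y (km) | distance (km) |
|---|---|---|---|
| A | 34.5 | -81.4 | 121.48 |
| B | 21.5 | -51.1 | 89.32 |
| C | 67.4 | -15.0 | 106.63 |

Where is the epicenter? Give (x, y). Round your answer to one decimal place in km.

x ≈ -33.6 km, y ≈ 19.2 km

Circle about each station: (x − 34.5)² + (y + 81.4)² = 121.48²; (x − 21.5)² + (y + 51.1)² = 89.32²; (x − 67.4)² + (y + 15.0)² = 106.63².
Subtracting the A equation from the B and C equations removes the quadratic terms:
-26.0 x + 60.6 y = 2036.58
65.8 x + 132.8 y = 338.98
Solving the 2×2 system: x ≈ -33.6, y ≈ 19.2 km.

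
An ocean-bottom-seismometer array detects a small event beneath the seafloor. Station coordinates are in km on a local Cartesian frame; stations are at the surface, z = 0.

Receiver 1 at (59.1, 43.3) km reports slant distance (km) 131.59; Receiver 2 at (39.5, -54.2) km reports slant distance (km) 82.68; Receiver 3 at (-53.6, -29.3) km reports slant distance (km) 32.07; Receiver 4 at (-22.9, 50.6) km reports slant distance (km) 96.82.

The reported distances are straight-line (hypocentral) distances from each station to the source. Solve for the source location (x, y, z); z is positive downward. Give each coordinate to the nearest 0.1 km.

x ≈ -38.2 km, y ≈ -41.6 km, depth ≈ 25.3 km

Each station gives a sphere (x−x_i)² + (y−y_i)² + z² = d_i² (stations at z=0).
Subtracting the Receiver 1 sphere from Receiver 2 and Receiver 3: z² cancels, leaving linear equations in x and y:
-39.2 x − 195.0 y = 9610.14
-225.4 x − 145.2 y = 14651.19
Solving: x ≈ -38.200, y ≈ -41.603 km (keep extra digits for the depth step; rounded: -38.2, -41.6).
Then from the Receiver 1 sphere: z² = 131.59² − (x − 59.1)² − (y − 43.3)² with x = -38.200, y = -41.603, so z ≈ 25.301 ≈ 25.3 km.
Check against Receiver 4 (with the unrounded solution): distance 96.83 ≈ 96.82 km. ✓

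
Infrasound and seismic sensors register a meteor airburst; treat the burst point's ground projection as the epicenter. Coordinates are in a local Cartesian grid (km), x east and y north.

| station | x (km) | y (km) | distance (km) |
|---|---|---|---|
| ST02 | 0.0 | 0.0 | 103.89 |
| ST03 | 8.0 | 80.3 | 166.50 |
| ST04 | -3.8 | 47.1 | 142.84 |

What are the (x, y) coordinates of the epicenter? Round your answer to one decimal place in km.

74.6 km east, -72.3 km north

Circle about each station: x² + y² = 103.89²; (x − 8.0)² + (y − 80.3)² = 166.50²; (x + 3.8)² + (y − 47.1)² = 142.84².
Subtracting the ST02 equation from the ST03 and ST04 equations removes the quadratic terms:
16.0 x + 160.6 y = -10417.03
-7.6 x + 94.2 y = -7377.28
Solving the 2×2 system: x ≈ 74.6, y ≈ -72.3 km.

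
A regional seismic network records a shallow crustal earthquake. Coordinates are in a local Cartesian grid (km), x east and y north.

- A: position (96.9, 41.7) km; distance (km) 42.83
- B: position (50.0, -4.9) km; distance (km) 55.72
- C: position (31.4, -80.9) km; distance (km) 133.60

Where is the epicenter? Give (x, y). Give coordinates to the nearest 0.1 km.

(55.0, 50.6)

Circle about each station: (x − 96.9)² + (y − 41.7)² = 42.83²; (x − 50.0)² + (y + 4.9)² = 55.72²; (x − 31.4)² + (y + 80.9)² = 133.60².
Subtracting pairs of circle equations eliminates x²+y² and gives linear equations (the radical axes):
-93.8 x − 93.2 y = -9874.80
-131.0 x − 245.2 y = -19612.28
Solving the 2×2 system: x ≈ 55.0, y ≈ 50.6 km.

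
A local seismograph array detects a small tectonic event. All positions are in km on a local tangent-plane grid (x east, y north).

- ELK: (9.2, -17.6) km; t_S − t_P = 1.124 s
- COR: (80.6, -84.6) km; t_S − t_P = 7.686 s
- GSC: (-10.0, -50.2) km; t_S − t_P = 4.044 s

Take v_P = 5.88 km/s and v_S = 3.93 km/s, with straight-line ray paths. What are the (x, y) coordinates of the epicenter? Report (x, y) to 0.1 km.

x ≈ 22.2 km, y ≈ -14.7 km

Distance from S−P lag: d = Δt · v_P v_S / (v_P − v_S) = Δt · (5.88·3.93)/(5.88−3.93) ≈ 11.8505·Δt.
So d_ELK = 13.32, d_COR = 91.08, d_GSC = 47.92 km.
Circle about each station: (x − 9.2)² + (y + 17.6)² = 13.32²; (x − 80.6)² + (y + 84.6)² = 91.08²; (x + 10.0)² + (y + 50.2)² = 47.92².
Subtracting the ELK equation from the COR and GSC equations removes the quadratic terms:
142.8 x − 134.0 y = 5140.98
-38.4 x − 65.2 y = 106.74
Solving the 2×2 system: x ≈ 22.2, y ≈ -14.7 km.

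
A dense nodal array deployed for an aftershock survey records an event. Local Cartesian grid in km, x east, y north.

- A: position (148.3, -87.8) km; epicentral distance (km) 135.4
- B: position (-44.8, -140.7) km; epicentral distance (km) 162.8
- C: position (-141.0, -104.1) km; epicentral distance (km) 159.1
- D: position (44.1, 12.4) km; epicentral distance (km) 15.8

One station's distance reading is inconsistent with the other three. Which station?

Solve using three stations at a time. Using A, B, D (subtract circle equations pairwise → linear system) gives (x, y) ≈ (42.5, -3.3).
Distances from that point to each station vs reported:
  A: calculated 135.4 vs reported 135.4 → residual 0.0 km
  B: calculated 162.8 vs reported 162.8 → residual 0.0 km
  C: calculated 209.4 vs reported 159.1 → residual 50.3 km
  D: calculated 15.8 vs reported 15.8 → residual 0.0 km
A, B, D are mutually consistent (residuals ≈ 0); C is off by 50.3 km.

C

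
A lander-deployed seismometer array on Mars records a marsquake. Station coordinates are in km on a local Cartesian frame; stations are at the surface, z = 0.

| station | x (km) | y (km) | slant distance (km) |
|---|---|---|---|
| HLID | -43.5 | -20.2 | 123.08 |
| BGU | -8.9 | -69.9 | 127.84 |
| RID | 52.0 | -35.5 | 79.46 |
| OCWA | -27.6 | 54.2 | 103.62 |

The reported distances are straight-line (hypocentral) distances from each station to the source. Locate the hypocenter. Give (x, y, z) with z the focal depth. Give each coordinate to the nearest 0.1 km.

x ≈ 59.2 km, y ≈ 26.4 km, depth ≈ 49.3 km

Each station gives a sphere (x−x_i)² + (y−y_i)² + z² = d_i² (stations at z=0).
Subtracting the HLID sphere from BGU and RID: z² cancels, leaving linear equations in x and y:
69.2 x − 99.4 y = 1470.55
191.0 x − 30.6 y = 10498.75
Solving: x ≈ 59.200, y ≈ 26.419 km (keep extra digits for the depth step; rounded: 59.2, 26.4).
Then from the HLID sphere: z² = 123.08² − (x + 43.5)² − (y + 20.2)² with x = 59.200, y = 26.419, so z ≈ 49.275 ≈ 49.3 km.
Check against OCWA (with the unrounded solution): distance 103.61 ≈ 103.62 km. ✓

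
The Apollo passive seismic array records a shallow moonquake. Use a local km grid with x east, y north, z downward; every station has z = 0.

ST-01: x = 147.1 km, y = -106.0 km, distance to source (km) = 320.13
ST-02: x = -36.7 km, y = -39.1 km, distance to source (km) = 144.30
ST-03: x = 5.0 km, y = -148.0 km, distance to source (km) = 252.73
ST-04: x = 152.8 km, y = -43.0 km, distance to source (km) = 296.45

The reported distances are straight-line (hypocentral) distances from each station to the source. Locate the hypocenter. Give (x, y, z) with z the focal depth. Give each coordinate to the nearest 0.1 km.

(-116.7, 65.5, 59.0)

Each station gives a sphere (x−x_i)² + (y−y_i)² + z² = d_i² (stations at z=0).
Subtracting the ST-01 sphere from ST-02 and ST-03: z² cancels, leaving linear equations in x and y:
-367.6 x + 133.8 y = 51662.02
-284.2 x − 84.0 y = 27665.35
Solving: x ≈ -116.701, y ≈ 65.490 km (keep extra digits for the depth step; rounded: -116.7, 65.5).
Then from the ST-01 sphere: z² = 320.13² − (x − 147.1)² − (y + 106.0)² with x = -116.701, y = 65.490, so z ≈ 59.021 ≈ 59.0 km.
Check against ST-04 (with the unrounded solution): distance 296.45 ≈ 296.45 km. ✓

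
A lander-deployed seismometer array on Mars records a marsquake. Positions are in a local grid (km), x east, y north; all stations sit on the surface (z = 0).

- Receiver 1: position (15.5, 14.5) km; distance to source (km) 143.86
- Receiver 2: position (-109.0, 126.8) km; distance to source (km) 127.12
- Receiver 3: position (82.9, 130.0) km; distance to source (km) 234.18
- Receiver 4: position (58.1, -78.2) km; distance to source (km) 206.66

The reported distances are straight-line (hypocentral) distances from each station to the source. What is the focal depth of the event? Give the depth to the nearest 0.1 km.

depth ≈ 66.5 km

Each station gives a sphere (x−x_i)² + (y−y_i)² + z² = d_i² (stations at z=0).
Subtracting the Receiver 1 sphere from Receiver 2 and Receiver 3: z² cancels, leaving linear equations in x and y:
-249.0 x + 224.6 y = 32044.95
134.8 x + 231.0 y = -10822.66
Solving: x ≈ -112.001, y ≈ 18.507 km (keep extra digits for the depth step; rounded: -112.0, 18.5).
Then from the Receiver 1 sphere: z² = 143.86² − (x − 15.5)² − (y − 14.5)² with x = -112.001, y = 18.507, so z ≈ 66.507 ≈ 66.5 km.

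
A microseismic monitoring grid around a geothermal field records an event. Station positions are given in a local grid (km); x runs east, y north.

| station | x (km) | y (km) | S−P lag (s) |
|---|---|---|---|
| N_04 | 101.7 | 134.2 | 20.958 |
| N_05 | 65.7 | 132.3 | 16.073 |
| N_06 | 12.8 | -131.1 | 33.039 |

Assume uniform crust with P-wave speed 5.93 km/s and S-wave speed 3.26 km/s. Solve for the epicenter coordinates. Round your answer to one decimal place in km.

x ≈ -46.3 km, y ≈ 100.7 km

Distance from S−P lag: d = Δt · v_P v_S / (v_P − v_S) = Δt · (5.93·3.26)/(5.93−3.26) ≈ 7.2404·Δt.
So d_N_04 = 151.74, d_N_05 = 116.37, d_N_06 = 239.21 km.
Circle about each station: (x − 101.7)² + (y − 134.2)² = 151.74²; (x − 65.7)² + (y − 132.3)² = 116.37²; (x − 12.8)² + (y + 131.1)² = 239.21².
Subtracting pairs of circle equations eliminates x²+y² and gives linear equations (the radical axes):
-72.0 x − 3.8 y = 2950.30
-177.8 x − 530.6 y = -45197.88
Solving the 2×2 system: x ≈ -46.3, y ≈ 100.7 km.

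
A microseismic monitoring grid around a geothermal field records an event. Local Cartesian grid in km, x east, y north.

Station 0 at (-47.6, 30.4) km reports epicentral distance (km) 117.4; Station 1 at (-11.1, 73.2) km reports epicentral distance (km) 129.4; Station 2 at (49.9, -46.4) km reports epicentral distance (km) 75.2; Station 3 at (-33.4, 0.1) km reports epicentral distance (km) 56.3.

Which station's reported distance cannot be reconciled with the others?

Station 0

Solve using three stations at a time. Using Station 1, Station 2, Station 3 (subtract circle equations pairwise → linear system) gives (x, y) ≈ (-24.7, -55.5).
Distances from that point to each station vs reported:
  Station 0: calculated 88.9 vs reported 117.4 → residual 28.5 km
  Station 1: calculated 129.4 vs reported 129.4 → residual 0.0 km
  Station 2: calculated 75.1 vs reported 75.2 → residual 0.1 km
  Station 3: calculated 56.2 vs reported 56.3 → residual 0.1 km
Station 1, Station 2, Station 3 are mutually consistent (residuals ≈ 0); Station 0 is off by 28.5 km.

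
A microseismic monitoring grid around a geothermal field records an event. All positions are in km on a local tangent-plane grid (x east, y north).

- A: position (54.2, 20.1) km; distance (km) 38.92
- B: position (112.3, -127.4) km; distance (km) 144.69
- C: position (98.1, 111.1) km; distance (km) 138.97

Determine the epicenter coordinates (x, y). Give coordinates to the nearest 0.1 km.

x ≈ 28.7 km, y ≈ -9.3 km

Circle about each station: (x − 54.2)² + (y − 20.1)² = 38.92²; (x − 112.3)² + (y + 127.4)² = 144.69²; (x − 98.1)² + (y − 111.1)² = 138.97².
Subtracting the A equation from the B and C equations removes the quadratic terms:
116.2 x − 295.0 y = 6079.97
87.8 x + 182.0 y = 827.28
Solving the 2×2 system: x ≈ 28.7, y ≈ -9.3 km.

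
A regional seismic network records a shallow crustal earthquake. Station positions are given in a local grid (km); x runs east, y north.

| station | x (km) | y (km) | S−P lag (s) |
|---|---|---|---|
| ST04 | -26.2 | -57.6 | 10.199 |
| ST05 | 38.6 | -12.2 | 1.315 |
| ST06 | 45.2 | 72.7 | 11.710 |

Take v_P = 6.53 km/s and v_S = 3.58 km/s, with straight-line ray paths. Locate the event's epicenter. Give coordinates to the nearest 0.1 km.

(45.4, -20.1)

Distance from S−P lag: d = Δt · v_P v_S / (v_P − v_S) = Δt · (6.53·3.58)/(6.53−3.58) ≈ 7.9245·Δt.
So d_ST04 = 80.82, d_ST05 = 10.42, d_ST06 = 92.80 km.
Circle about each station: (x + 26.2)² + (y + 57.6)² = 80.82²; (x − 38.6)² + (y + 12.2)² = 10.42²; (x − 45.2)² + (y − 72.7)² = 92.80².
Subtracting the ST04 equation from the ST05 and ST06 equations removes the quadratic terms:
129.6 x + 90.8 y = 4057.90
142.8 x + 260.6 y = 1244.16
Solving the 2×2 system: x ≈ 45.4, y ≈ -20.1 km.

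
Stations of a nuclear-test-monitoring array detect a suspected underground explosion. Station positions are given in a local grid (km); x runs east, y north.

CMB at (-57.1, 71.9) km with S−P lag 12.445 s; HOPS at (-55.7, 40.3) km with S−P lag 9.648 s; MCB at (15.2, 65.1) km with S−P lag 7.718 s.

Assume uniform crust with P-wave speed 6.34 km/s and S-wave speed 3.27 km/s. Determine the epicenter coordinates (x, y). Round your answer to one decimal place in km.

x ≈ 4.0 km, y ≈ 14.2 km

Distance from S−P lag: d = Δt · v_P v_S / (v_P − v_S) = Δt · (6.34·3.27)/(6.34−3.27) ≈ 6.7530·Δt.
So d_CMB = 84.04, d_HOPS = 65.15, d_MCB = 52.12 km.
Circle about each station: (x + 57.1)² + (y − 71.9)² = 84.04²; (x + 55.7)² + (y − 40.3)² = 65.15²; (x − 15.2)² + (y − 65.1)² = 52.12².
Subtracting the CMB equation from the HOPS and MCB equations removes the quadratic terms:
2.8 x − 63.2 y = -885.24
144.6 x − 13.6 y = 385.26
Solving the 2×2 system: x ≈ 4.0, y ≈ 14.2 km.
Check against CMB (with the unrounded x, y): √((x + 57.1)²+(y − 71.9)²) = 84.05 ≈ 84.04 km. ✓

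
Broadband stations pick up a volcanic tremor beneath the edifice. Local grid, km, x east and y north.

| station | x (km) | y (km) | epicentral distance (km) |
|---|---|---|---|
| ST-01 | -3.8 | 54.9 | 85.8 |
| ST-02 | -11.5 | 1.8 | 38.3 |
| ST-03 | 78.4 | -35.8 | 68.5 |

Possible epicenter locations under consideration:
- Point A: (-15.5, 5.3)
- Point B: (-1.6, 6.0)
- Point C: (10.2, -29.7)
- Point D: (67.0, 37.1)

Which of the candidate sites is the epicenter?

For each candidate, compare |candidate − station| to the reported distance:
Point A: residuals ST-01 34.8, ST-02 33.0, ST-03 34.0 → max 34.8 km
Point B: residuals ST-01 36.9, ST-02 27.5, ST-03 21.8 → max 36.9 km
Point C: residuals ST-01 0.0, ST-02 0.0, ST-03 0.0 → max 0.0 km
Point D: residuals ST-01 12.8, ST-02 47.8, ST-03 5.3 → max 47.8 km
Only Point C has all residuals ≈ 0.

Point C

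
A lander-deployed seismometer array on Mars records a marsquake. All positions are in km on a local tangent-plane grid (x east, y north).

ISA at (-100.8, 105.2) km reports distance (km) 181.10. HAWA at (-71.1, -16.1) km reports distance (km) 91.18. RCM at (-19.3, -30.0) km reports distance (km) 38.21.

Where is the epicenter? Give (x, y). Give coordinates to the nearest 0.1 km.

x ≈ 18.9 km, y ≈ -30.7 km

Circle about each station: (x + 100.8)² + (y − 105.2)² = 181.10²; (x + 71.1)² + (y + 16.1)² = 91.18²; (x + 19.3)² + (y + 30.0)² = 38.21².
Subtracting the ISA equation from the HAWA and RCM equations removes the quadratic terms:
59.4 x − 242.6 y = 8570.16
163.0 x − 270.4 y = 11382.02
Solving the 2×2 system: x ≈ 18.9, y ≈ -30.7 km.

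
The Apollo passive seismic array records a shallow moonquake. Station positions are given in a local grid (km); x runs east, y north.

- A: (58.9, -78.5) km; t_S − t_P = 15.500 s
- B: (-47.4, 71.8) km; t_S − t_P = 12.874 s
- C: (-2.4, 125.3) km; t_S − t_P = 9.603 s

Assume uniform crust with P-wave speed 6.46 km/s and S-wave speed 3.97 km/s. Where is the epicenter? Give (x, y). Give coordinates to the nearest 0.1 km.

x ≈ 85.0 km, y ≈ 79.0 km

Distance from S−P lag: d = Δt · v_P v_S / (v_P − v_S) = Δt · (6.46·3.97)/(6.46−3.97) ≈ 10.2997·Δt.
So d_A = 159.65, d_B = 132.60, d_C = 98.91 km.
Circle about each station: (x − 58.9)² + (y + 78.5)² = 159.65²; (x + 47.4)² + (y − 71.8)² = 132.60²; (x + 2.4)² + (y − 125.3)² = 98.91².
Subtracting the A equation from the B and C equations removes the quadratic terms:
-212.6 x + 300.6 y = 5675.90
-122.6 x + 407.6 y = 21779.32
Solving the 2×2 system: x ≈ 85.0, y ≈ 79.0 km.
Check against A (with the unrounded x, y): √((x − 58.9)²+(y + 78.5)²) = 159.65 ≈ 159.65 km. ✓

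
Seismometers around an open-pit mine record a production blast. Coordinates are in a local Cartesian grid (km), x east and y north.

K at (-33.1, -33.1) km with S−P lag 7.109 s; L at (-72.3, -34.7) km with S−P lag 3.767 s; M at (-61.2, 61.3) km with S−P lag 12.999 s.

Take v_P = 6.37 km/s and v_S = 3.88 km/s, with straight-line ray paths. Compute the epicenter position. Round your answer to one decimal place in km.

(-97.2, -62.6)

Distance from S−P lag: d = Δt · v_P v_S / (v_P − v_S) = Δt · (6.37·3.88)/(6.37−3.88) ≈ 9.9259·Δt.
So d_K = 70.56, d_L = 37.39, d_M = 129.03 km.
Circle about each station: (x + 33.1)² + (y + 33.1)² = 70.56²; (x + 72.3)² + (y + 34.7)² = 37.39²; (x + 61.2)² + (y − 61.3)² = 129.03².
Subtracting the K equation from the L and M equations removes the quadratic terms:
-78.4 x − 3.2 y = 7820.86
-56.2 x + 188.8 y = -6358.12
Solving the 2×2 system: x ≈ -97.2, y ≈ -62.6 km.
Check against K (with the unrounded x, y): √((x + 33.1)²+(y + 33.1)²) = 70.57 ≈ 70.56 km. ✓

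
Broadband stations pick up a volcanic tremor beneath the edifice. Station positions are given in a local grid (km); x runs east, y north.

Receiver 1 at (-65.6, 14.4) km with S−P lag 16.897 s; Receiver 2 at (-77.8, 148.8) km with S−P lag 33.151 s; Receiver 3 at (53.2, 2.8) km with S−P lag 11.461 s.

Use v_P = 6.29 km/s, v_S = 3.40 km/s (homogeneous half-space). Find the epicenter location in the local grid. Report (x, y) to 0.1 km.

Distance from S−P lag: d = Δt · v_P v_S / (v_P − v_S) = Δt · (6.29·3.40)/(6.29−3.40) ≈ 7.4000·Δt.
So d_Receiver 1 = 125.04, d_Receiver 2 = 245.32, d_Receiver 3 = 84.81 km.
Circle about each station: (x + 65.6)² + (y − 14.4)² = 125.04²; (x + 77.8)² + (y − 148.8)² = 245.32²; (x − 53.2)² + (y − 2.8)² = 84.81².
Subtracting pairs of circle equations eliminates x²+y² and gives linear equations (the radical axes):
-24.4 x + 268.8 y = -20863.34
237.6 x − 23.2 y = 6769.63
Solving the 2×2 system: x ≈ 21.1, y ≈ -75.7 km.

(21.1, -75.7)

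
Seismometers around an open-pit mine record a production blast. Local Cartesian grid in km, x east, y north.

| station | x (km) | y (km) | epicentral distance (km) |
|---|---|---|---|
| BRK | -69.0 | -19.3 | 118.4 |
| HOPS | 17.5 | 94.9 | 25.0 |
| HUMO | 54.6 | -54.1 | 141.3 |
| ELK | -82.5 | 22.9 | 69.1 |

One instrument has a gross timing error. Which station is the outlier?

Solve using three stations at a time. Using BRK, HOPS, HUMO (subtract circle equations pairwise → linear system) gives (x, y) ≈ (0.6, 76.5).
Distances from that point to each station vs reported:
  BRK: calculated 118.4 vs reported 118.4 → residual 0.0 km
  HOPS: calculated 25.0 vs reported 25.0 → residual 0.0 km
  HUMO: calculated 141.3 vs reported 141.3 → residual 0.0 km
  ELK: calculated 98.9 vs reported 69.1 → residual 29.8 km
BRK, HOPS, HUMO are mutually consistent (residuals ≈ 0); ELK is off by 29.8 km.

ELK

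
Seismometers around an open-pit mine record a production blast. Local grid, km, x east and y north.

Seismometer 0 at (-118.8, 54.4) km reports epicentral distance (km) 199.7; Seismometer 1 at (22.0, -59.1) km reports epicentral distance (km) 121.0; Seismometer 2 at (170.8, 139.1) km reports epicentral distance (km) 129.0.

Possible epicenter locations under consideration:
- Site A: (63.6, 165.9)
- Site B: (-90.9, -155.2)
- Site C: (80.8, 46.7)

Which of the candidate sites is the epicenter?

Site C

For each candidate, compare |candidate − station| to the reported distance:
Site A: residuals Seismometer 0 14.1, Seismometer 1 107.8, Seismometer 2 18.5 → max 107.8 km
Site B: residuals Seismometer 0 11.7, Seismometer 1 27.3, Seismometer 2 264.8 → max 264.8 km
Site C: residuals Seismometer 0 0.0, Seismometer 1 0.0, Seismometer 2 0.0 → max 0.0 km
Only Site C has all residuals ≈ 0.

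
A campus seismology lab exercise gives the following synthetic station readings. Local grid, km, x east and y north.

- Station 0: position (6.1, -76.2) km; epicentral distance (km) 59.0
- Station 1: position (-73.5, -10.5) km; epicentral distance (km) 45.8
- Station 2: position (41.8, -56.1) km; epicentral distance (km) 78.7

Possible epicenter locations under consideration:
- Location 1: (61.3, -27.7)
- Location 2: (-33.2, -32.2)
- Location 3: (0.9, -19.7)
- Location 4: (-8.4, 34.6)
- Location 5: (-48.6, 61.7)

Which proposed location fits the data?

For each candidate, compare |candidate − station| to the reported distance:
Location 1: residuals Station 0 14.5, Station 1 90.1, Station 2 44.2 → max 90.1 km
Location 2: residuals Station 0 0.0, Station 1 0.0, Station 2 0.0 → max 0.0 km
Location 3: residuals Station 0 2.3, Station 1 29.2, Station 2 23.9 → max 29.2 km
Location 4: residuals Station 0 52.7, Station 1 33.4, Station 2 25.0 → max 52.7 km
Location 5: residuals Station 0 89.4, Station 1 30.6, Station 2 69.8 → max 89.4 km
Only Location 2 has all residuals ≈ 0.

Location 2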